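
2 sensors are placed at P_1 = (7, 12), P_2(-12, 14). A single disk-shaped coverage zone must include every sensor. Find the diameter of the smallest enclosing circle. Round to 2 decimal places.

19.10

The smallest circle enclosing two points has them as diameter endpoints.
Centre = midpoint = (-2.5, 13); r² = |P_1P_2|²/4 = 365/4 = 91.25.
Diameter = 2r = 2√(91.25) ≈ 19.10.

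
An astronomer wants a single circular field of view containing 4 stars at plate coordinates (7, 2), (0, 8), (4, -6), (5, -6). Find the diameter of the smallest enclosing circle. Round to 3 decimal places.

14.866

The farthest pair is (0, 8)–(5, -6) with squared distance 221. The circle on this segment as diameter has centre (2.5, 1) and r² = 221/4 = 55.25.
Check (7, 2): distance² to centre = 21.25 ≤ 55.25, so it lies inside.
All remaining points lie in this disk, and no smaller disk contains both endpoints, so this is the minimum enclosing circle.
Diameter = 2r = 2√(55.25) ≈ 14.866.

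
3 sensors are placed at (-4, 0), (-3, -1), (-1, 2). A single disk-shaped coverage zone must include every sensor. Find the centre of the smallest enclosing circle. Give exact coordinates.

Call the three points A, B, C in the order given.
Side lengths²: AB² = 2, AC² = 13, BC² = 13.
Since BC² = 13 < 13 + 2 = 15, the triangle is acute, so the smallest enclosing circle is the circumcircle.
Circumcentre = (-2.3, 0.7), r² = 3.38.
Centre = (-2.3, 0.7).

(-2.3, 0.7)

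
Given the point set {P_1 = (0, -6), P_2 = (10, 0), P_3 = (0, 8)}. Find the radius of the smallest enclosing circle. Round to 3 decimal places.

Side lengths²: P_1P_2² = 136, P_1P_3² = 196, P_2P_3² = 164.
Since P_1P_3² = 196 < 164 + 136 = 300, the triangle is acute, so the smallest enclosing circle is the circumcircle.
Circumcentre = (2.6, 1), r² = 55.76.
r = √(55.76) ≈ 7.467.

7.467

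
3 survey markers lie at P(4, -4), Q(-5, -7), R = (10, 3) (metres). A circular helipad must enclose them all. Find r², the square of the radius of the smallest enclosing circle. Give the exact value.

81.25

Side lengths²: PQ² = 90, PR² = 85, QR² = 325.
Since QR² = 325 ≥ 90 + 85 = 175, the angle opposite QR is not acute, so the smallest enclosing circle has QR as diameter.
Centre = midpoint of QR = (2.5, -2), r² = 325/4 = 81.25.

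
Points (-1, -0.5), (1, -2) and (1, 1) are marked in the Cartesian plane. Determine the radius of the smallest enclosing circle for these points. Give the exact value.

Call the three points A, B, C in the order given.
Side lengths²: AB² = 6.25, AC² = 6.25, BC² = 9.
Since BC² = 9 < 6.25 + 6.25 = 12.5, the triangle is acute, so the smallest enclosing circle is the circumcircle.
Circumcentre = (0.5625, -0.5), r² = 2.44140625.
r = √(2.44140625) = 1.5625.

1.5625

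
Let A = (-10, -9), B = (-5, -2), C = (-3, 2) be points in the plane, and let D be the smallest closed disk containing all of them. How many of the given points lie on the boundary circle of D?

2

Side lengths²: AB² = 74, AC² = 170, BC² = 20.
Since AC² = 170 ≥ 74 + 20 = 94, the angle opposite AC is not acute, so the smallest enclosing circle has AC as diameter.
Centre = midpoint of AC = (-6.5, -3.5), r² = 170/4 = 42.5.
The points at distance exactly r from the centre are A, C — 2 points.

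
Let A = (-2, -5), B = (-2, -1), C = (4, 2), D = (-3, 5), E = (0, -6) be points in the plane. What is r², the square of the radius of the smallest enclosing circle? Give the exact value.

By Welzl's lemma the MEC is supported by two points (diametrically opposite) or three points (on a circumcircle).
The minimum enclosing circle is determined by three boundary points: C, D, E.
Their circumcentre is (-20/17, -7/17) with r² = 9425/289.
The farthest remaining point A is at distance² 6280/289 ≤ 9425/289.

9425/289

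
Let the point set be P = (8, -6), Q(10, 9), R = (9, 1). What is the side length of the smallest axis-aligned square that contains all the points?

The bounding box has width 2 and height 15.
An axis-aligned square enclosing the set must have side ≥ max(width, height).
So the minimum side is max(2, 15) = 15.

15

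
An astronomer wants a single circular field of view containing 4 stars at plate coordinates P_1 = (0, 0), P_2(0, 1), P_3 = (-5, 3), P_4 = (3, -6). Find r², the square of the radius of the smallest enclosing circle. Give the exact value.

By Welzl's lemma the MEC is supported by two points (diametrically opposite) or three points (on a circumcircle).
The farthest pair is P_3–P_4 with squared distance 145. The circle on this segment as diameter has centre (-1, -1.5) and r² = 145/4 = 36.25.
Check P_1: distance² to centre = 3.25 ≤ 36.25, so it lies inside.
All remaining points lie in this disk, and no smaller disk contains both endpoints, so this is the minimum enclosing circle.

36.25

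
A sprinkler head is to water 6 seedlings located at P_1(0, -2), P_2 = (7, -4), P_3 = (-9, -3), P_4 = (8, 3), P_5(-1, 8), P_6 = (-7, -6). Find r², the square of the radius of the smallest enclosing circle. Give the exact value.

81.25

The minimum enclosing circle of a finite set is fixed by two of the points (as a diameter) or three (as a circumcircle).
The farthest pair is P_3–P_4 with squared distance 325. The circle on this segment as diameter has centre (-0.5, 0) and r² = 325/4 = 81.25.
Check P_1: distance² to centre = 4.25 ≤ 81.25, so it lies inside.
All remaining points lie in this disk, and no smaller disk contains both endpoints, so this is the minimum enclosing circle.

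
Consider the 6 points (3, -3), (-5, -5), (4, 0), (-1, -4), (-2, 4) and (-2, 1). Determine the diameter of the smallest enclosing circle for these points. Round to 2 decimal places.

10.67

A smallest enclosing disk is always determined by at most three of the input points on its boundary.
The minimum enclosing circle is determined by three boundary points: (-5, -5), (4, 0), (-2, 4).
Their circumcentre is (-13/11, -14/11) with r² = 3445/121.
The farthest remaining point (3, -3) is at distance² 2477/121 ≤ 3445/121.
Diameter = 2r = 2√(3445/121) ≈ 10.67.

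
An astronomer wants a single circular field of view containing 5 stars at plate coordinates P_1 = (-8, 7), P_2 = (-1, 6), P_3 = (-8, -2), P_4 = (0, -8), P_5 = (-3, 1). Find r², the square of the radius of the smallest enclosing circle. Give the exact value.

The minimum enclosing circle of a finite set is fixed by two of the points (as a diameter) or three (as a circumcircle).
The farthest pair is P_1–P_4 with squared distance 289. The circle on this segment as diameter has centre (-4, -0.5) and r² = 289/4 = 72.25.
Check P_2: distance² to centre = 51.25 ≤ 72.25, so it lies inside.
All remaining points lie in this disk, and no smaller disk contains both endpoints, so this is the minimum enclosing circle.

72.25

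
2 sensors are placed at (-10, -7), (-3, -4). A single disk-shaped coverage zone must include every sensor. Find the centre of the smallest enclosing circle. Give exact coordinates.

(-6.5, -5.5)

The smallest circle enclosing two points has them as diameter endpoints.
Centre = midpoint = (-6.5, -5.5); r² = |(-10, -7)−(-3, -4)|²/4 = 58/4 = 14.5.
Centre = (-6.5, -5.5).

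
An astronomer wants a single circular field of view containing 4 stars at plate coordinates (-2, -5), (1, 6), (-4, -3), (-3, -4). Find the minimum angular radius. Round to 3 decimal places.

The farthest pair is (-2, -5)–(1, 6) with squared distance 130. The circle on this segment as diameter has centre (-0.5, 0.5) and r² = 130/4 = 32.5.
Check (-4, -3): distance² to centre = 24.5 ≤ 32.5, so it lies inside.
All remaining points lie in this disk, and no smaller disk contains both endpoints, so this is the minimum enclosing circle.
r = √(32.5) ≈ 5.701.

5.701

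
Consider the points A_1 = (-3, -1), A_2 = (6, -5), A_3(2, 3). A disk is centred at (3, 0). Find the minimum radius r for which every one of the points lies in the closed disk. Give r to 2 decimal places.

The required radius is the distance from (3, 0) to the farthest point.
Squared distances: 37, 34, 10.
Maximum is 37, attained at A_1.
r = √37 ≈ 6.08.

6.08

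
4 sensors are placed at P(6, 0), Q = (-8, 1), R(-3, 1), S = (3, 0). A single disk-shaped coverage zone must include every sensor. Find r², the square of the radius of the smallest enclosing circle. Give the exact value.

A smallest enclosing disk is always determined by at most three of the input points on its boundary.
The farthest pair is P–Q with squared distance 197. The circle on this segment as diameter has centre (-1, 0.5) and r² = 197/4 = 49.25.
Check R: distance² to centre = 4.25 ≤ 49.25, so it lies inside.
All remaining points lie in this disk, and no smaller disk contains both endpoints, so this is the minimum enclosing circle.

49.25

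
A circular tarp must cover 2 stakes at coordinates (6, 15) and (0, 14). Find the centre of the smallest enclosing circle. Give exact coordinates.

(3, 14.5)

The smallest circle enclosing two points has them as diameter endpoints.
Centre = midpoint = (3, 14.5); r² = |(6, 15)−(0, 14)|²/4 = 37/4 = 9.25.
Centre = (3, 14.5).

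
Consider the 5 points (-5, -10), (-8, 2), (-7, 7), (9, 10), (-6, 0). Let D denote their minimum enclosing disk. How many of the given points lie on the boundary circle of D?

By Welzl's lemma the MEC is supported by two points (diametrically opposite) or three points (on a circumcircle).
The farthest pair is (-5, -10)–(9, 10) with squared distance 596. The circle on this segment as diameter has centre (2, 0) and r² = 596/4 = 149.
Check (-8, 2): distance² to centre = 104 ≤ 149, so it lies inside.
All remaining points lie in this disk, and no smaller disk contains both endpoints, so this is the minimum enclosing circle.
The points at distance exactly r from the centre are (-5, -10), (9, 10) — 2 points.

2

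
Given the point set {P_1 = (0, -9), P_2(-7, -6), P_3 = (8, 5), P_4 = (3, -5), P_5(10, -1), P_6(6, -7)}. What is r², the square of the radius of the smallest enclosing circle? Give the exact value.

A smallest enclosing disk is always determined by at most three of the input points on its boundary.
The minimum enclosing circle is determined by three boundary points: P_2, P_3, P_5.
Their circumcentre is (39/56, -43/56) with r² = 135805/1568.
The farthest remaining point P_1 is at distance² 107021/1568 ≤ 135805/1568.

135805/1568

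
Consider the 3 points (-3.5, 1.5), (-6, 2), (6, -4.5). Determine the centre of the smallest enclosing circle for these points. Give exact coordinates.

Call the three points A, B, C in the order given.
Side lengths²: AB² = 6.5, AC² = 126.25, BC² = 186.25.
Since BC² = 186.25 ≥ 126.25 + 6.5 = 132.75, the angle opposite BC is not acute, so the smallest enclosing circle has BC as diameter.
Centre = midpoint of BC = (0, -1.25), r² = 186.25/4 = 46.5625.
Centre = (0, -1.25).

(0, -1.25)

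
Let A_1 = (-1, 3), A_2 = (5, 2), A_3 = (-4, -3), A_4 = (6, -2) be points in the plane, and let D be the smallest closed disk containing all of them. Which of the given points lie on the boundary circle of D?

A_2, A_3, A_4

The minimum enclosing circle of a finite set is fixed by two of the points (as a diameter) or three (as a circumcircle).
The minimum enclosing circle is determined by three boundary points: A_2, A_3, A_4.
Their circumcentre is (71/82, -95/82) with r² = 91001/3362.
The farthest remaining point A_1 is at distance² 69845/3362 ≤ 91001/3362.
The points at distance exactly r from the centre are A_2, A_3, A_4 — 3 points.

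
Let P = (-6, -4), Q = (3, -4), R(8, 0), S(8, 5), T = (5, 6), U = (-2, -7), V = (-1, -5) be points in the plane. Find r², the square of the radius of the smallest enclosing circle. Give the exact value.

69.25

By Welzl's lemma the MEC is supported by two points (diametrically opposite) or three points (on a circumcircle).
The farthest pair is P–S with squared distance 277. The circle on this segment as diameter has centre (1, 0.5) and r² = 277/4 = 69.25.
Check Q: distance² to centre = 24.25 ≤ 69.25, so it lies inside.
All remaining points lie in this disk, and no smaller disk contains both endpoints, so this is the minimum enclosing circle.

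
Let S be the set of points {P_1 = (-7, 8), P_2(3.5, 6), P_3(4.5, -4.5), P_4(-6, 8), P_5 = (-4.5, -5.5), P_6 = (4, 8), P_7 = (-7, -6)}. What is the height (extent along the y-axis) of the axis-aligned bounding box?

max y = 8, min y = -6, so height = 14.

14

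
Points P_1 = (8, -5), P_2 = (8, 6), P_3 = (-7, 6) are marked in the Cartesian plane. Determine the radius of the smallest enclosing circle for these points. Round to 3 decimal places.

9.301

Side lengths²: P_1P_2² = 121, P_1P_3² = 346, P_2P_3² = 225.
Since P_1P_3² = 346 ≥ 225 + 121 = 346, the angle opposite P_1P_3 is not acute, so the smallest enclosing circle has P_1P_3 as diameter.
Centre = midpoint of P_1P_3 = (0.5, 0.5), r² = 346/4 = 86.5.
r = √(86.5) ≈ 9.301.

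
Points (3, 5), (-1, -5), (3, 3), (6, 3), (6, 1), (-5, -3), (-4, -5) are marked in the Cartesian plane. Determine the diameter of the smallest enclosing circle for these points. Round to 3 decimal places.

12.806

A smallest enclosing disk is always determined by at most three of the input points on its boundary.
The farthest pair is (6, 3)–(-4, -5) with squared distance 164. The circle on this segment as diameter has centre (1, -1) and r² = 164/4 = 41.
Check (3, 5): distance² to centre = 40 ≤ 41, so it lies inside.
All remaining points lie in this disk, and no smaller disk contains both endpoints, so this is the minimum enclosing circle.
Diameter = 2r = 2√41 ≈ 12.806.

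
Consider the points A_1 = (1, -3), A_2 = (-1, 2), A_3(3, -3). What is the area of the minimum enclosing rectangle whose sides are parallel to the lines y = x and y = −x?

In coordinates u = x + y, v = x − y the rectangle is axis-aligned; the map (x,y)→(u,v) scales areas by 2.
u-values: -2, 1, 0; range = 1 − (-2) = 3.
v-values: 4, -3, 6; range = 6 − (-3) = 9.
Area = (3 × 9) / 2 = 13.5.

13.5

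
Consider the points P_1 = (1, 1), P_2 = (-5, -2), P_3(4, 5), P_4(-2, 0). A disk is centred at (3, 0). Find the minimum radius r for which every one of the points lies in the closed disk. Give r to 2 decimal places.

The required radius is the distance from (3, 0) to the farthest point.
Squared distances: 5, 68, 26, 25.
Maximum is 68, attained at P_2.
r = √68 ≈ 8.25.

8.25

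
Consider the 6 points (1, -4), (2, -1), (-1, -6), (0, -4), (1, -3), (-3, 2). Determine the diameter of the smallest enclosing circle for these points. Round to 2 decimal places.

The minimum enclosing circle of a finite set is fixed by two of the points (as a diameter) or three (as a circumcircle).
The farthest pair is (-1, -6)–(-3, 2) with squared distance 68. The circle on this segment as diameter has centre (-2, -2) and r² = 68/4 = 17.
Check (1, -4): distance² to centre = 13 ≤ 17, so it lies inside.
All remaining points lie in this disk, and no smaller disk contains both endpoints, so this is the minimum enclosing circle.
Diameter = 2r = 2√17 ≈ 8.25.

8.25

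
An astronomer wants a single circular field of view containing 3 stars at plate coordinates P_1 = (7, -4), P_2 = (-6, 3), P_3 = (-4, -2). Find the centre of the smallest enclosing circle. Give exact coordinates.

Side lengths²: P_1P_2² = 218, P_1P_3² = 125, P_2P_3² = 29.
Since P_1P_2² = 218 ≥ 125 + 29 = 154, the angle opposite P_1P_2 is not acute, so the smallest enclosing circle has P_1P_2 as diameter.
Centre = midpoint of P_1P_2 = (0.5, -0.5), r² = 218/4 = 54.5.
Centre = (0.5, -0.5).

(0.5, -0.5)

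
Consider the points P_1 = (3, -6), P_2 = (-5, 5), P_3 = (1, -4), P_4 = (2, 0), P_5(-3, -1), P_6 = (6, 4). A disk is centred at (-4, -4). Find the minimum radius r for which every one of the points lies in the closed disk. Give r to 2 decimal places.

12.81

The required radius is the distance from (-4, -4) to the farthest point.
Squared distances: 53, 82, 25, 52, 10, 164.
Maximum is 164, attained at P_6.
r = √164 ≈ 12.81.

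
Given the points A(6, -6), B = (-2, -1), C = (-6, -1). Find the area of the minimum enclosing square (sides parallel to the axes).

144

The bounding box has width 12 and height 5.
An axis-aligned square enclosing the set must have side ≥ max(width, height).
So the minimum side is max(12, 5) = 12.
Area = 12² = 144.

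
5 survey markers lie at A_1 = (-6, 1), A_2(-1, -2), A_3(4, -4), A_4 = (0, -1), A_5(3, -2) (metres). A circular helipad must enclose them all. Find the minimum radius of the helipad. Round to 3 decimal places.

5.590

By Welzl's lemma the MEC is supported by two points (diametrically opposite) or three points (on a circumcircle).
The farthest pair is A_1–A_3 with squared distance 125. The circle on this segment as diameter has centre (-1, -1.5) and r² = 125/4 = 31.25.
Check A_2: distance² to centre = 0.25 ≤ 31.25, so it lies inside.
All remaining points lie in this disk, and no smaller disk contains both endpoints, so this is the minimum enclosing circle.
r = √(31.25) ≈ 5.590.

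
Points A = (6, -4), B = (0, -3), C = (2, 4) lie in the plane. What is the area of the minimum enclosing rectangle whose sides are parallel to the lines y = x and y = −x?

54

In coordinates u = x + y, v = x − y the rectangle is axis-aligned; the map (x,y)→(u,v) scales areas by 2.
u-values: 2, -3, 6; range = 6 − (-3) = 9.
v-values: 10, 3, -2; range = 10 − (-2) = 12.
Area = (9 × 12) / 2 = 54.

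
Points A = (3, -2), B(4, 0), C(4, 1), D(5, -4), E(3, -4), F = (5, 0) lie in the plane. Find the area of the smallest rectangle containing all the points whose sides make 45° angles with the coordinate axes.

In coordinates u = x + y, v = x − y the rectangle is axis-aligned; the map (x,y)→(u,v) scales areas by 2.
u-values: 1, 4, 5, 1, -1, 5; range = 5 − (-1) = 6.
v-values: 5, 4, 3, 9, 7, 5; range = 9 − 3 = 6.
Area = (6 × 6) / 2 = 18.

18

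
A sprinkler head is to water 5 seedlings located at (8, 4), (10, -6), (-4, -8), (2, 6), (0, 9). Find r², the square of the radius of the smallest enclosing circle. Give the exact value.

The minimum enclosing circle is determined by three boundary points: (10, -6), (-4, -8), (0, 9).
Their circumcentre is (95/46, -21/46) with r² = 99125/1058.
The farthest remaining point (8, 4) is at distance² 58277/1058 ≤ 99125/1058.

99125/1058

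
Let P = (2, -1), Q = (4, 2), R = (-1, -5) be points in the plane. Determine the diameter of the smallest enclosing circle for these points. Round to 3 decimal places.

Side lengths²: PQ² = 13, PR² = 25, QR² = 74.
Since QR² = 74 ≥ 25 + 13 = 38, the angle opposite QR is not acute, so the smallest enclosing circle has QR as diameter.
Centre = midpoint of QR = (1.5, -1.5), r² = 74/4 = 18.5.
Diameter = 2r = 2√(18.5) ≈ 8.602.

8.602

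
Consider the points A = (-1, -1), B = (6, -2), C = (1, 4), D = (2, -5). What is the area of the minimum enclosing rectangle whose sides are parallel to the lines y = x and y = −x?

44

In coordinates u = x + y, v = x − y the rectangle is axis-aligned; the map (x,y)→(u,v) scales areas by 2.
u-values: -2, 4, 5, -3; range = 5 − (-3) = 8.
v-values: 0, 8, -3, 7; range = 8 − (-3) = 11.
Area = (8 × 11) / 2 = 44.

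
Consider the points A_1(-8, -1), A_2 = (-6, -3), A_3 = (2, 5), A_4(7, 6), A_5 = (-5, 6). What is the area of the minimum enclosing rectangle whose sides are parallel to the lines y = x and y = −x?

132

In coordinates u = x + y, v = x − y the rectangle is axis-aligned; the map (x,y)→(u,v) scales areas by 2.
u-values: -9, -9, 7, 13, 1; range = 13 − (-9) = 22.
v-values: -7, -3, -3, 1, -11; range = 1 − (-11) = 12.
Area = (22 × 12) / 2 = 132.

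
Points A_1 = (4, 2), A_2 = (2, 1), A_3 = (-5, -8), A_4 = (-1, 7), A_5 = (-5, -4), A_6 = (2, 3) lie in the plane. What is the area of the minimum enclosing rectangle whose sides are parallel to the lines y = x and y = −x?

104.5

In coordinates u = x + y, v = x − y the rectangle is axis-aligned; the map (x,y)→(u,v) scales areas by 2.
u-values: 6, 3, -13, 6, -9, 5; range = 6 − (-13) = 19.
v-values: 2, 1, 3, -8, -1, -1; range = 3 − (-8) = 11.
Area = (19 × 11) / 2 = 104.5.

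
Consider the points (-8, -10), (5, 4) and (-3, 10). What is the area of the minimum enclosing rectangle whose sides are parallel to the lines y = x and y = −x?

202.5

In coordinates u = x + y, v = x − y the rectangle is axis-aligned; the map (x,y)→(u,v) scales areas by 2.
u-values: -18, 9, 7; range = 9 − (-18) = 27.
v-values: 2, 1, -13; range = 2 − (-13) = 15.
Area = (27 × 15) / 2 = 202.5.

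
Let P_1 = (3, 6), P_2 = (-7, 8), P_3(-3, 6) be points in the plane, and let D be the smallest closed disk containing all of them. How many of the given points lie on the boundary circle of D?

Side lengths²: P_1P_2² = 104, P_1P_3² = 36, P_2P_3² = 20.
Since P_1P_2² = 104 ≥ 36 + 20 = 56, the angle opposite P_1P_2 is not acute, so the smallest enclosing circle has P_1P_2 as diameter.
Centre = midpoint of P_1P_2 = (-2, 7), r² = 104/4 = 26.
The points at distance exactly r from the centre are P_1, P_2 — 2 points.

2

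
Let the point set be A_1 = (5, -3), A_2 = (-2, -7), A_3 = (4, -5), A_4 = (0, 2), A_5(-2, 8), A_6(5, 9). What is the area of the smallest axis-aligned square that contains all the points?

The bounding box has width 7 and height 16.
An axis-aligned square enclosing the set must have side ≥ max(width, height).
So the minimum side is max(7, 16) = 16.
Area = 16² = 256.

256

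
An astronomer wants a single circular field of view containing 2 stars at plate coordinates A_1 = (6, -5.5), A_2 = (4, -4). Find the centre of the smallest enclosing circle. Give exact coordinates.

(5, -4.75)

The smallest circle enclosing two points has them as diameter endpoints.
Centre = midpoint = (5, -4.75); r² = |A_1A_2|²/4 = 6.25/4 = 1.5625.
Centre = (5, -4.75).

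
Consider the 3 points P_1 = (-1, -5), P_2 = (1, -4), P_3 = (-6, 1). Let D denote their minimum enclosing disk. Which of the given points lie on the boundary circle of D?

P_2, P_3

Side lengths²: P_1P_2² = 5, P_1P_3² = 61, P_2P_3² = 74.
Since P_2P_3² = 74 ≥ 61 + 5 = 66, the angle opposite P_2P_3 is not acute, so the smallest enclosing circle has P_2P_3 as diameter.
Centre = midpoint of P_2P_3 = (-2.5, -1.5), r² = 74/4 = 18.5.
The points at distance exactly r from the centre are P_2, P_3 — 2 points.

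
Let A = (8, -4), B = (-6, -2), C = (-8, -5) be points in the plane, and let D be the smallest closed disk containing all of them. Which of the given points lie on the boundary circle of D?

Side lengths²: AB² = 200, AC² = 257, BC² = 13.
Since AC² = 257 ≥ 200 + 13 = 213, the angle opposite AC is not acute, so the smallest enclosing circle has AC as diameter.
Centre = midpoint of AC = (0, -4.5), r² = 257/4 = 64.25.
The points at distance exactly r from the centre are A, C — 2 points.

A, C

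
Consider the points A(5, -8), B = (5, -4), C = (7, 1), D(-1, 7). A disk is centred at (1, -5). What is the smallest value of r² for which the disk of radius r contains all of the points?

The required radius is the distance from (1, -5) to the farthest point.
Squared distances: 25, 17, 72, 148.
Maximum is 148, attained at D.

148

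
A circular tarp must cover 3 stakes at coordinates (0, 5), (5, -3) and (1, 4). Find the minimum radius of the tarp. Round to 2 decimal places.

4.72

Call the three points A, B, C in the order given.
Side lengths²: AB² = 89, AC² = 2, BC² = 65.
Since AB² = 89 ≥ 65 + 2 = 67, the angle opposite AB is not acute, so the smallest enclosing circle has AB as diameter.
Centre = midpoint of AB = (2.5, 1), r² = 89/4 = 22.25.
r = √(22.25) ≈ 4.72.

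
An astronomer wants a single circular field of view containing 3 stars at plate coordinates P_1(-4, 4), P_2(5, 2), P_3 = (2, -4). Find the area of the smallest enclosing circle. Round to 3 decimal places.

Side lengths²: P_1P_2² = 85, P_1P_3² = 100, P_2P_3² = 45.
Since P_1P_3² = 100 < 85 + 45 = 130, the triangle is acute, so the smallest enclosing circle is the circumcircle.
Circumcentre = (0, 0.75), r² = 26.5625.
Area = π·r² = π·26.5625 ≈ 83.449.

83.449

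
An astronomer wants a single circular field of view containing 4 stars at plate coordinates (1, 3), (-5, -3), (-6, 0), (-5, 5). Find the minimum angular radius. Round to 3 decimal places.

The minimum enclosing circle is determined by three boundary points: (1, 3), (-5, -3), (-5, 5).
Their circumcentre is (-3, 1) with r² = 20.
The farthest remaining point (-6, 0) is at distance² 10 ≤ 20.
r = √20 ≈ 4.472.

4.472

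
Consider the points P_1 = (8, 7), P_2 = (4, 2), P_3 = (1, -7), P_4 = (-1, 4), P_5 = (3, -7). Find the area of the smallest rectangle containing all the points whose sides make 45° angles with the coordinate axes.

In coordinates u = x + y, v = x − y the rectangle is axis-aligned; the map (x,y)→(u,v) scales areas by 2.
u-values: 15, 6, -6, 3, -4; range = 15 − (-6) = 21.
v-values: 1, 2, 8, -5, 10; range = 10 − (-5) = 15.
Area = (21 × 15) / 2 = 157.5.

157.5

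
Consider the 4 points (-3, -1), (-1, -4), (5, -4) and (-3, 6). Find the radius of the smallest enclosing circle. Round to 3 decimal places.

6.403

A smallest enclosing disk is always determined by at most three of the input points on its boundary.
The farthest pair is (5, -4)–(-3, 6) with squared distance 164. The circle on this segment as diameter has centre (1, 1) and r² = 164/4 = 41.
Check (-3, -1): distance² to centre = 20 ≤ 41, so it lies inside.
All remaining points lie in this disk, and no smaller disk contains both endpoints, so this is the minimum enclosing circle.
r = √41 ≈ 6.403.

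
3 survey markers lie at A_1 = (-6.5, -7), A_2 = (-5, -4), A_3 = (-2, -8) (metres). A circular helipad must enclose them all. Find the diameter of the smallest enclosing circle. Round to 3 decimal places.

Side lengths²: A_1A_2² = 11.25, A_1A_3² = 21.25, A_2A_3² = 25.
Since A_2A_3² = 25 < 21.25 + 11.25 = 32.5, the triangle is acute, so the smallest enclosing circle is the circumcircle.
Circumcentre = (-4, -6.375), r² = 6.640625.
Diameter = 2r = 2√(6.640625) ≈ 5.154.

5.154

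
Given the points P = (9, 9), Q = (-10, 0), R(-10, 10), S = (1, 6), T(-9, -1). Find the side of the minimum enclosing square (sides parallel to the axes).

19

The bounding box has width 19 and height 11.
An axis-aligned square enclosing the set must have side ≥ max(width, height).
So the minimum side is max(19, 11) = 19.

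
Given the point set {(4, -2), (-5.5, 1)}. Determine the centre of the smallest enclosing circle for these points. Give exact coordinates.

(-0.75, -0.5)

The smallest circle enclosing two points has them as diameter endpoints.
Centre = midpoint = (-0.75, -0.5); r² = |(4, -2)−(-5.5, 1)|²/4 = 99.25/4 = 24.8125.
Centre = (-0.75, -0.5).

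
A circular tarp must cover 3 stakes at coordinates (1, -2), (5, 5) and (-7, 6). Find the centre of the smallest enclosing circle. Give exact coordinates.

(-25/22, 85/22)

Call the three points A, B, C in the order given.
Side lengths²: AB² = 65, AC² = 128, BC² = 145.
Since BC² = 145 < 128 + 65 = 193, the triangle is acute, so the smallest enclosing circle is the circumcircle.
Circumcentre = (-25/22, 85/22), r² = 9425/242.
Centre = (-25/22, 85/22).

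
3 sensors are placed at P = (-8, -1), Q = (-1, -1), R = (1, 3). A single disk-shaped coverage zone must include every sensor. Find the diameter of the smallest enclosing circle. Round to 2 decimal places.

Side lengths²: PQ² = 49, PR² = 97, QR² = 20.
Since PR² = 97 ≥ 49 + 20 = 69, the angle opposite PR is not acute, so the smallest enclosing circle has PR as diameter.
Centre = midpoint of PR = (-3.5, 1), r² = 97/4 = 24.25.
Diameter = 2r = 2√(24.25) ≈ 9.85.

9.85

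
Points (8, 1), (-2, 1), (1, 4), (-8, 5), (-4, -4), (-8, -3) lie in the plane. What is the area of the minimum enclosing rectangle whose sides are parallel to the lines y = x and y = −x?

In coordinates u = x + y, v = x − y the rectangle is axis-aligned; the map (x,y)→(u,v) scales areas by 2.
u-values: 9, -1, 5, -3, -8, -11; range = 9 − (-11) = 20.
v-values: 7, -3, -3, -13, 0, -5; range = 7 − (-13) = 20.
Area = (20 × 20) / 2 = 200.

200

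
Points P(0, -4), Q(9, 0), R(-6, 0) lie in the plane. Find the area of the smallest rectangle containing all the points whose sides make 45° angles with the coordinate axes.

In coordinates u = x + y, v = x − y the rectangle is axis-aligned; the map (x,y)→(u,v) scales areas by 2.
u-values: -4, 9, -6; range = 9 − (-6) = 15.
v-values: 4, 9, -6; range = 9 − (-6) = 15.
Area = (15 × 15) / 2 = 112.5.

112.5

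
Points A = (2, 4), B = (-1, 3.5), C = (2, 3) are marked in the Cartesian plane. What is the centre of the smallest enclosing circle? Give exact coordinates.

Side lengths²: AB² = 9.25, AC² = 1, BC² = 9.25.
Since BC² = 9.25 < 9.25 + 1 = 10.25, the triangle is acute, so the smallest enclosing circle is the circumcircle.
Circumcentre = (13/24, 3.5), r² = 1369/576.
Centre = (13/24, 3.5).

(13/24, 3.5)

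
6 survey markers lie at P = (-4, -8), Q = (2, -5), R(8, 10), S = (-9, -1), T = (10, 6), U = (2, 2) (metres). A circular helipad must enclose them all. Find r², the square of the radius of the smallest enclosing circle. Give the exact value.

A smallest enclosing disk is always determined by at most three of the input points on its boundary.
The minimum enclosing circle is determined by three boundary points: P, R, S.
Their circumcentre is (46/29, 37/29) with r² = 98605/841.
The farthest remaining point T is at distance² 78305/841 ≤ 98605/841.

98605/841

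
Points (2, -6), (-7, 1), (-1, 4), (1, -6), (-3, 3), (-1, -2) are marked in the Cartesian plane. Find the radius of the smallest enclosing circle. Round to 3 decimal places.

5.786

The minimum enclosing circle of a finite set is fixed by two of the points (as a diameter) or three (as a circumcircle).
The minimum enclosing circle is determined by three boundary points: (2, -6), (-7, 1), (-1, 4).
Their circumcentre is (-87/46, -79/46) with r² = 35425/1058.
The farthest remaining point (1, -6) is at distance² 28249/1058 ≤ 35425/1058.
r = √(35425/1058) ≈ 5.786.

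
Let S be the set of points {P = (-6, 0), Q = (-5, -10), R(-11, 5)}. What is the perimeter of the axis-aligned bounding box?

Width = max x − min x = -5 − (-11) = 6.
Height = max y − min y = 5 − (-10) = 15.
Perimeter = 2(6 + 15) = 42.

42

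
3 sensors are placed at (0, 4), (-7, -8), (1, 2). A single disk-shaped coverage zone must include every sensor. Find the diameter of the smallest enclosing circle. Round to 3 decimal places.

Call the three points A, B, C in the order given.
Side lengths²: AB² = 193, AC² = 5, BC² = 164.
Since AB² = 193 ≥ 164 + 5 = 169, the angle opposite AB is not acute, so the smallest enclosing circle has AB as diameter.
Centre = midpoint of AB = (-3.5, -2), r² = 193/4 = 48.25.
Diameter = 2r = 2√(48.25) ≈ 13.892.

13.892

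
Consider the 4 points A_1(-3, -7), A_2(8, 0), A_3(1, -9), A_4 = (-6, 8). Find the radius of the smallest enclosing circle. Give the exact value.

65/7

By Welzl's lemma the MEC is supported by two points (diametrically opposite) or three points (on a circumcircle).
The minimum enclosing circle is determined by three boundary points: A_2, A_3, A_4.
Their circumcentre is (-9/7, 0) with r² = 4225/49.
The farthest remaining point A_1 is at distance² 2545/49 ≤ 4225/49.
r = √(4225/49) = 65/7.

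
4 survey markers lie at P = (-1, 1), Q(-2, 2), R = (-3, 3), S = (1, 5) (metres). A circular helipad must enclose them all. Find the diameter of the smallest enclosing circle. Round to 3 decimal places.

By Welzl's lemma the MEC is supported by two points (diametrically opposite) or three points (on a circumcircle).
The minimum enclosing circle is determined by three boundary points: P, R, S.
Their circumcentre is (-2/3, 10/3) with r² = 50/9.
The farthest remaining point Q is at distance² 32/9 ≤ 50/9.
Diameter = 2r = 2√(50/9) ≈ 4.714.

4.714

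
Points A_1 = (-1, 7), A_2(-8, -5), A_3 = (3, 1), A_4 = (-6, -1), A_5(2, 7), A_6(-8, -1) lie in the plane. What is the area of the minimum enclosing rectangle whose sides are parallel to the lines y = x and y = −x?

In coordinates u = x + y, v = x − y the rectangle is axis-aligned; the map (x,y)→(u,v) scales areas by 2.
u-values: 6, -13, 4, -7, 9, -9; range = 9 − (-13) = 22.
v-values: -8, -3, 2, -5, -5, -7; range = 2 − (-8) = 10.
Area = (22 × 10) / 2 = 110.

110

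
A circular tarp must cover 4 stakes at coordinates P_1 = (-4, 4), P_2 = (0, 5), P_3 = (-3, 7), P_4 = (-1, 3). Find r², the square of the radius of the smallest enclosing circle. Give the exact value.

The minimum enclosing circle of a finite set is fixed by two of the points (as a diameter) or three (as a circumcircle).
The farthest pair is P_3–P_4 with squared distance 20. The circle on this segment as diameter has centre (-2, 5) and r² = 20/4 = 5.
Check P_1: distance² to centre = 5 ≤ 5, so it lies inside.
All remaining points lie in this disk, and no smaller disk contains both endpoints, so this is the minimum enclosing circle.

5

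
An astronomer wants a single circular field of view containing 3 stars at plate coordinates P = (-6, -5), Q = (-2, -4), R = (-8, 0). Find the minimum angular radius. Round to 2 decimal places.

Side lengths²: PQ² = 17, PR² = 29, QR² = 52.
Since QR² = 52 ≥ 29 + 17 = 46, the angle opposite QR is not acute, so the smallest enclosing circle has QR as diameter.
Centre = midpoint of QR = (-5, -2), r² = 52/4 = 13.
r = √13 ≈ 3.61.

3.61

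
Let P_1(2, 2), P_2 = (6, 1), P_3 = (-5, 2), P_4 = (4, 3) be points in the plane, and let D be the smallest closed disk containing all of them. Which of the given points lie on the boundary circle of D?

The farthest pair is P_2–P_3 with squared distance 122. The circle on this segment as diameter has centre (0.5, 1.5) and r² = 122/4 = 30.5.
Check P_1: distance² to centre = 2.5 ≤ 30.5, so it lies inside.
All remaining points lie in this disk, and no smaller disk contains both endpoints, so this is the minimum enclosing circle.
The points at distance exactly r from the centre are P_2, P_3 — 2 points.

P_2, P_3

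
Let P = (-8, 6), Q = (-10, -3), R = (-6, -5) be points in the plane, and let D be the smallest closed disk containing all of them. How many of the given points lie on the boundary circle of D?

Side lengths²: PQ² = 85, PR² = 125, QR² = 20.
Since PR² = 125 ≥ 85 + 20 = 105, the angle opposite PR is not acute, so the smallest enclosing circle has PR as diameter.
Centre = midpoint of PR = (-7, 0.5), r² = 125/4 = 31.25.
The points at distance exactly r from the centre are P, R — 2 points.

2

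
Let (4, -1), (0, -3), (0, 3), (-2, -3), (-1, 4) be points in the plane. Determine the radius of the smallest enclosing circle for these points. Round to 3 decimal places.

3.953

A smallest enclosing disk is always determined by at most three of the input points on its boundary.
The minimum enclosing circle is determined by three boundary points: (4, -1), (-2, -3), (-1, 4).
Their circumcentre is (0.25, 0.25) with r² = 15.625.
The farthest remaining point (0, -3) is at distance² 10.625 ≤ 15.625.
r = √(15.625) ≈ 3.953.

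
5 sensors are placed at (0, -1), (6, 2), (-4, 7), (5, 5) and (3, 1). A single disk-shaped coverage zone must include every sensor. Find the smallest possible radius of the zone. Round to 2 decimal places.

The minimum enclosing circle of a finite set is fixed by two of the points (as a diameter) or three (as a circumcircle).
The farthest pair is (6, 2)–(-4, 7) with squared distance 125. The circle on this segment as diameter has centre (1, 4.5) and r² = 125/4 = 31.25.
Check (0, -1): distance² to centre = 31.25 ≤ 31.25, so it lies inside.
All remaining points lie in this disk, and no smaller disk contains both endpoints, so this is the minimum enclosing circle.
r = √(31.25) ≈ 5.59.

5.59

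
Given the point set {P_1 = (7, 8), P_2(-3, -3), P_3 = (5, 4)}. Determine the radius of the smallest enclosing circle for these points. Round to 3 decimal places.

7.433

Side lengths²: P_1P_2² = 221, P_1P_3² = 20, P_2P_3² = 113.
Since P_1P_2² = 221 ≥ 113 + 20 = 133, the angle opposite P_1P_2 is not acute, so the smallest enclosing circle has P_1P_2 as diameter.
Centre = midpoint of P_1P_2 = (2, 2.5), r² = 221/4 = 55.25.
r = √(55.25) ≈ 7.433.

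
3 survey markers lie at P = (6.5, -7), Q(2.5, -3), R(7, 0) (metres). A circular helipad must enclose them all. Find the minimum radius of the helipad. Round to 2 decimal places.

Side lengths²: PQ² = 32, PR² = 49.25, QR² = 29.25.
Since PR² = 49.25 < 32 + 29.25 = 61.25, the triangle is acute, so the smallest enclosing circle is the circumcircle.
Circumcentre = (6.05, -3.45), r² = 12.805.
r = √(12.805) ≈ 3.58.

3.58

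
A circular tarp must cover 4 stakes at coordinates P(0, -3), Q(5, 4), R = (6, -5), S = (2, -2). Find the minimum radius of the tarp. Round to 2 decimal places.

4.74

By Welzl's lemma the MEC is supported by two points (diametrically opposite) or three points (on a circumcircle).
The minimum enclosing circle is determined by three boundary points: P, Q, R.
Their circumcentre is (107/26, -17/26) with r² = 7585/338.
The farthest remaining point S is at distance² 2125/338 ≤ 7585/338.
r = √(7585/338) ≈ 4.74.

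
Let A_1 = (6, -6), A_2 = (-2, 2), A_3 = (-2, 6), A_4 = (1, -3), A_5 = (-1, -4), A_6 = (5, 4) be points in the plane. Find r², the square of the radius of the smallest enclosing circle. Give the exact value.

52

The minimum enclosing circle of a finite set is fixed by two of the points (as a diameter) or three (as a circumcircle).
The farthest pair is A_1–A_3 with squared distance 208. The circle on this segment as diameter has centre (2, 0) and r² = 208/4 = 52.
Check A_2: distance² to centre = 20 ≤ 52, so it lies inside.
All remaining points lie in this disk, and no smaller disk contains both endpoints, so this is the minimum enclosing circle.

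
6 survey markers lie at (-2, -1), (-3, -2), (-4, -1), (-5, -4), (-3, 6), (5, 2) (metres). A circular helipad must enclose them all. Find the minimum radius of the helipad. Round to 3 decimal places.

6.044

The minimum enclosing circle is determined by three boundary points: (-5, -4), (-3, 6), (5, 2).
Their circumcentre is (-9/11, 4/11) with r² = 4420/121.
The farthest remaining point (-4, -1) is at distance² 1450/121 ≤ 4420/121.
r = √(4420/121) ≈ 6.044.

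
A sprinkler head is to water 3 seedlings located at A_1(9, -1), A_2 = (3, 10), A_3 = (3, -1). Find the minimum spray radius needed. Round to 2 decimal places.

6.26

Side lengths²: A_1A_2² = 157, A_1A_3² = 36, A_2A_3² = 121.
Since A_1A_2² = 157 ≥ 121 + 36 = 157, the angle opposite A_1A_2 is not acute, so the smallest enclosing circle has A_1A_2 as diameter.
Centre = midpoint of A_1A_2 = (6, 4.5), r² = 157/4 = 39.25.
r = √(39.25) ≈ 6.26.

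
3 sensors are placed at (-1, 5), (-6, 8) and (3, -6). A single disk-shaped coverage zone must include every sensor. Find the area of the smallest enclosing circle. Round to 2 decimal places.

Call the three points A, B, C in the order given.
Side lengths²: AB² = 34, AC² = 137, BC² = 277.
Since BC² = 277 ≥ 137 + 34 = 171, the angle opposite BC is not acute, so the smallest enclosing circle has BC as diameter.
Centre = midpoint of BC = (-1.5, 1), r² = 277/4 = 69.25.
Area = π·r² = π·69.25 ≈ 217.56.

217.56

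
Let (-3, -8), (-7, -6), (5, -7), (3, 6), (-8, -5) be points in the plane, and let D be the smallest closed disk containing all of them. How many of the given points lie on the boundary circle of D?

3

A smallest enclosing disk is always determined by at most three of the input points on its boundary.
The minimum enclosing circle is determined by three boundary points: (5, -7), (3, 6), (-8, -5).
Their circumcentre is (-23/30, -37/30) with r² = 29929/450.
The farthest remaining point (-7, -6) is at distance² 27709/450 ≤ 29929/450.
The points at distance exactly r from the centre are (5, -7), (3, 6), (-8, -5) — 3 points.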